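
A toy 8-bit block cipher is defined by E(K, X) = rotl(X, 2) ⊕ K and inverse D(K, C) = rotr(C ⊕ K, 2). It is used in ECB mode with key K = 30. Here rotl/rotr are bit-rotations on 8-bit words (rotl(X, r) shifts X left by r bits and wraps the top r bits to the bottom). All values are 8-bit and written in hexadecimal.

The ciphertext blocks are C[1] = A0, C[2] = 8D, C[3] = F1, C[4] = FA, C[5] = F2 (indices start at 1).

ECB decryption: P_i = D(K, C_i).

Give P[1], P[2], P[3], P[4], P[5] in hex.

P[1]: D(K, A0) = 24.
P[2]: D(K, 8D) = 6F.
P[3]: D(K, F1) = 70.
P[4]: D(K, FA) = B2.
P[5]: D(K, F2) = B0.

P[1] = 24, P[2] = 6F, P[3] = 70, P[4] = B2, P[5] = B0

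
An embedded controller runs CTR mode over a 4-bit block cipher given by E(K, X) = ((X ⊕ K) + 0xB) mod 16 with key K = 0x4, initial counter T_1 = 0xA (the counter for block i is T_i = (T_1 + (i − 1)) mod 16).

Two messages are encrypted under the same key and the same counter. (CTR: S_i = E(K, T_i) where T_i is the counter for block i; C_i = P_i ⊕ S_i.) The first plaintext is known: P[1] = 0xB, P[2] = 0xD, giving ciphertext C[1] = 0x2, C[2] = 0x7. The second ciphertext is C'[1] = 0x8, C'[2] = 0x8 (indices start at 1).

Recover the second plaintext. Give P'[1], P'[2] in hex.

P'[1] = 0x1, P'[2] = 0x2

In CTR with a reused counter, both messages share the same keystream S_i, so C_i ⊕ C'_i = P_i ⊕ P'_i and thus P'_i = P_i ⊕ C_i ⊕ C'_i.
P'[1]: 0xB ⊕ 0x2 ⊕ 0x8 = 0x1.
P'[2]: 0xD ⊕ 0x7 ⊕ 0x8 = 0x2.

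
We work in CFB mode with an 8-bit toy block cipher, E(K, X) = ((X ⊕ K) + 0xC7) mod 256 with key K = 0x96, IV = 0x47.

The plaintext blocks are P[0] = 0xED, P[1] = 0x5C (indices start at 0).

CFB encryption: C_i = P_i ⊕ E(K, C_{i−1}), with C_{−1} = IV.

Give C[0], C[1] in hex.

C[0] = 0x75, C[1] = 0xF6

C[0]: E(K, 0x47) = 0x98; 0xED ⊕ 0x98 = 0x75.
C[1]: E(K, 0x75) = 0xAA; 0x5C ⊕ 0xAA = 0xF6.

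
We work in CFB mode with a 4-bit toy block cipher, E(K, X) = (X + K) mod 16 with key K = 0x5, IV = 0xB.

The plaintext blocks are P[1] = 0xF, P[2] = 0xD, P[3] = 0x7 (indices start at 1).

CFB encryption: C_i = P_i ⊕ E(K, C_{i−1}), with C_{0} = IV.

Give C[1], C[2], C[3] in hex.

C[1]: E(K, 0xB) = 0x0; 0xF ⊕ 0x0 = 0xF.
C[2]: E(K, 0xF) = 0x4; 0xD ⊕ 0x4 = 0x9.
C[3]: E(K, 0x9) = 0xE; 0x7 ⊕ 0xE = 0x9.

C[1] = 0xF, C[2] = 0x9, C[3] = 0x9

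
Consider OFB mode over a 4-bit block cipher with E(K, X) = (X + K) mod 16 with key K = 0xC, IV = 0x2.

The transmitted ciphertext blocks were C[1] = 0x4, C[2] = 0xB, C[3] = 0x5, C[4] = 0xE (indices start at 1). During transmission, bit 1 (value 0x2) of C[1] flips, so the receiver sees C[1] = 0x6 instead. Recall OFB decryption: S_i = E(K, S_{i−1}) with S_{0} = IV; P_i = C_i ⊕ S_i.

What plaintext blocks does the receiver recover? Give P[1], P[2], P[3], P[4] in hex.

P[1] = 0x8, P[2] = 0x1, P[3] = 0x3, P[4] = 0xC

Only C[1] changed, to 0x6. In OFB, a change in C_i flips the same bit in P_i only; the keystream is unaffected. Decrypting the received ciphertext:
P[1]: S = E(K, 0x2) = 0xE; 0x6 ⊕ 0xE = 0x8.
P[2]: S = E(K, 0xE) = 0xA; 0xB ⊕ 0xA = 0x1.
P[3]: S = E(K, 0xA) = 0x6; 0x5 ⊕ 0x6 = 0x3.
P[4]: S = E(K, 0x6) = 0x2; 0xE ⊕ 0x2 = 0xC.
Blocks that differ from the original plaintext: P[1].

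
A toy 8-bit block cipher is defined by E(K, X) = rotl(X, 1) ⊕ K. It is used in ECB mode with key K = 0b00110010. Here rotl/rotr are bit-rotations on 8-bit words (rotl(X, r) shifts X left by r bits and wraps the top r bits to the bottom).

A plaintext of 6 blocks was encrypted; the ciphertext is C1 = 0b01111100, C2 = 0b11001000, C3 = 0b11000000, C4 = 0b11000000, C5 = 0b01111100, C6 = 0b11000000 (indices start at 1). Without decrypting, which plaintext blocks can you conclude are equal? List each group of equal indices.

P1 = P5; P3 = P4 = P6

ECB encrypts each block independently with the same key, so equal ciphertext blocks imply equal plaintext blocks.
C1 = C5 = 0b01111100, so P1 = P5.
C3 = C4 = C6 = 0b11000000, so P3 = P4 = P6.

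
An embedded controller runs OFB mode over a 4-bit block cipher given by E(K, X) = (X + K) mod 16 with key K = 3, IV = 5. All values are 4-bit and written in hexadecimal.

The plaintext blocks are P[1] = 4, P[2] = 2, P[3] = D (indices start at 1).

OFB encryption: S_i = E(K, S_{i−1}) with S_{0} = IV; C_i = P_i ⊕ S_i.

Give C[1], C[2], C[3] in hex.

C[1] = C, C[2] = 9, C[3] = 3

C[1]: S = E(K, 5) = 8; 4 ⊕ 8 = C.
C[2]: S = E(K, 8) = B; 2 ⊕ B = 9.
C[3]: S = E(K, B) = E; D ⊕ E = 3.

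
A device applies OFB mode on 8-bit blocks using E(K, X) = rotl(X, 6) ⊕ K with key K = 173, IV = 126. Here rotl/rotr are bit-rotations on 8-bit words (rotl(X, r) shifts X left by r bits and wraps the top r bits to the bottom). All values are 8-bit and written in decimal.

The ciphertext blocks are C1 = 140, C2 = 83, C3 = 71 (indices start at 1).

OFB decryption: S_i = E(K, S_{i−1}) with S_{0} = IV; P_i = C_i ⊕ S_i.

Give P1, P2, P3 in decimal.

P1 = 190, P2 = 114, P3 = 162

P1: S = E(K, 126) = 50; 140 ⊕ 50 = 190.
P2: S = E(K, 50) = 33; 83 ⊕ 33 = 114.
P3: S = E(K, 33) = 229; 71 ⊕ 229 = 162.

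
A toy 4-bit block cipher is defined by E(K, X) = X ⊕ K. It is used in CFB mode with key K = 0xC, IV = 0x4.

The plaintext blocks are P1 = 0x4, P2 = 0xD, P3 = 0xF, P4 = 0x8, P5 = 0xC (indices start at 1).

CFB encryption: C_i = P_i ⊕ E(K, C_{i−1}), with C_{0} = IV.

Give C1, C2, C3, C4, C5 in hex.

C1: E(K, 0x4) = 0x8; 0x4 ⊕ 0x8 = 0xC.
C2: E(K, 0xC) = 0x0; 0xD ⊕ 0x0 = 0xD.
C3: E(K, 0xD) = 0x1; 0xF ⊕ 0x1 = 0xE.
C4: E(K, 0xE) = 0x2; 0x8 ⊕ 0x2 = 0xA.
C5: E(K, 0xA) = 0x6; 0xC ⊕ 0x6 = 0xA.

C1 = 0xC, C2 = 0xD, C3 = 0xE, C4 = 0xA, C5 = 0xA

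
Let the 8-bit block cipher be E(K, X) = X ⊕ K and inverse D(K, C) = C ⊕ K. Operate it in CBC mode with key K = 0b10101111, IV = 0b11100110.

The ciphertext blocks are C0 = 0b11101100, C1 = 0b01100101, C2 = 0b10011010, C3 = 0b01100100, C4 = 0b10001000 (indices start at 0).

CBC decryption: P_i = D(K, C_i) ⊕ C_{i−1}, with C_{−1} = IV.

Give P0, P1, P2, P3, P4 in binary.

P0 = 0b10100101, P1 = 0b00100110, P2 = 0b01010000, P3 = 0b01010001, P4 = 0b01000011

P0: D(K, 0b11101100) = 0b01000011; 0b01000011 ⊕ 0b11100110 = 0b10100101.
P1: D(K, 0b01100101) = 0b11001010; 0b11001010 ⊕ 0b11101100 = 0b00100110.
P2: D(K, 0b10011010) = 0b00110101; 0b00110101 ⊕ 0b01100101 = 0b01010000.
P3: D(K, 0b01100100) = 0b11001011; 0b11001011 ⊕ 0b10011010 = 0b01010001.
P4: D(K, 0b10001000) = 0b00100111; 0b00100111 ⊕ 0b01100100 = 0b01000011.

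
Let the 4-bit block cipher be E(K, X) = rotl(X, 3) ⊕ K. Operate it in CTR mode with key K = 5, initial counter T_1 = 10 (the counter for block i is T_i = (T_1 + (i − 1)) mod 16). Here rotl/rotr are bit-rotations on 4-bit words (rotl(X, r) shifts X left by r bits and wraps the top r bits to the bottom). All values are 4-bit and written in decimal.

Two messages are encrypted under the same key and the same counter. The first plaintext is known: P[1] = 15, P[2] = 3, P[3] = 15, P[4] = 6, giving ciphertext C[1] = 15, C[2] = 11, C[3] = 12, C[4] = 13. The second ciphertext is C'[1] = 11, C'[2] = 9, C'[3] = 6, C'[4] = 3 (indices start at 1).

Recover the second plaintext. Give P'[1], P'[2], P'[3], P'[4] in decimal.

In CTR with a reused counter, both messages share the same keystream S_i, so C_i ⊕ C'_i = P_i ⊕ P'_i and thus P'_i = P_i ⊕ C_i ⊕ C'_i.
P'[1]: 15 ⊕ 15 ⊕ 11 = 11.
P'[2]: 3 ⊕ 11 ⊕ 9 = 1.
P'[3]: 15 ⊕ 12 ⊕ 6 = 5.
P'[4]: 6 ⊕ 13 ⊕ 3 = 8.

P'[1] = 11, P'[2] = 1, P'[3] = 5, P'[4] = 8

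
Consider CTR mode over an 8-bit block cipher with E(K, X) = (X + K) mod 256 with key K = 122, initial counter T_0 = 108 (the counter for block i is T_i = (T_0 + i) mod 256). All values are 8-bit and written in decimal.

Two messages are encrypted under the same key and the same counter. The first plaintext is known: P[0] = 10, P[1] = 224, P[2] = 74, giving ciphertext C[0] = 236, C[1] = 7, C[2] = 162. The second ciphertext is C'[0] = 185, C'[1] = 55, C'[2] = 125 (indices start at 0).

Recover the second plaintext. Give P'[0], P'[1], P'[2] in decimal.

P'[0] = 95, P'[1] = 208, P'[2] = 149

In CTR with a reused counter, both messages share the same keystream S_i, so C_i ⊕ C'_i = P_i ⊕ P'_i and thus P'_i = P_i ⊕ C_i ⊕ C'_i.
P'[0]: 10 ⊕ 236 ⊕ 185 = 95.
P'[1]: 224 ⊕ 7 ⊕ 55 = 208.
P'[2]: 74 ⊕ 162 ⊕ 125 = 149.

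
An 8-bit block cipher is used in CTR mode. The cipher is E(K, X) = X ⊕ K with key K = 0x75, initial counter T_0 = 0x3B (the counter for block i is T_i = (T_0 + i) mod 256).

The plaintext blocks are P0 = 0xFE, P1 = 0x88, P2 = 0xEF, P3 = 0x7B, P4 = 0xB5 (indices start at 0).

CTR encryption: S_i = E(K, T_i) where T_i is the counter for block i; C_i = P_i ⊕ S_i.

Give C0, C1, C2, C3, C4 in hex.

C0 = 0xB0, C1 = 0xC1, C2 = 0xA7, C3 = 0x30, C4 = 0xFF

C0: T = 0x3B, S = E(K, T) = 0x4E; 0xFE ⊕ 0x4E = 0xB0.
C1: T = 0x3C, S = E(K, T) = 0x49; 0x88 ⊕ 0x49 = 0xC1.
C2: T = 0x3D, S = E(K, T) = 0x48; 0xEF ⊕ 0x48 = 0xA7.
C3: T = 0x3E, S = E(K, T) = 0x4B; 0x7B ⊕ 0x4B = 0x30.
C4: T = 0x3F, S = E(K, T) = 0x4A; 0xB5 ⊕ 0x4A = 0xFF.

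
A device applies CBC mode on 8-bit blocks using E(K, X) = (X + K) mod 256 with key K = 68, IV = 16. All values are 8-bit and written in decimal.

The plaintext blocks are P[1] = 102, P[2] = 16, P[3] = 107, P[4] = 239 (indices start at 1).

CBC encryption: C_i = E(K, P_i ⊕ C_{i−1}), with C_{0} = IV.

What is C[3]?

C[1]: P[1] ⊕ 16 = 118; E(K, 118) = 186.
C[2]: P[2] ⊕ 186 = 170; E(K, 170) = 238.
C[3]: P[3] ⊕ 238 = 133; E(K, 133) = 201.

C[3] = 201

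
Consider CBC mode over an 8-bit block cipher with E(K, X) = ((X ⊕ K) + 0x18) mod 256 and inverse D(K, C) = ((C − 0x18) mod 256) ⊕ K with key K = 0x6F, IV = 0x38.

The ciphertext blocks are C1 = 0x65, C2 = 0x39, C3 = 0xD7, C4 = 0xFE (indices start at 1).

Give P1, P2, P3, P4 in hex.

P1 = 0x1A, P2 = 0x2B, P3 = 0xE9, P4 = 0x5E

CBC decryption: P_i = D(K, C_i) ⊕ C_{i−1}, with C_{0} = IV.
P1: D(K, 0x65) = 0x22; 0x22 ⊕ 0x38 = 0x1A.
P2: D(K, 0x39) = 0x4E; 0x4E ⊕ 0x65 = 0x2B.
P3: D(K, 0xD7) = 0xD0; 0xD0 ⊕ 0x39 = 0xE9.
P4: D(K, 0xFE) = 0x89; 0x89 ⊕ 0xD7 = 0x5E.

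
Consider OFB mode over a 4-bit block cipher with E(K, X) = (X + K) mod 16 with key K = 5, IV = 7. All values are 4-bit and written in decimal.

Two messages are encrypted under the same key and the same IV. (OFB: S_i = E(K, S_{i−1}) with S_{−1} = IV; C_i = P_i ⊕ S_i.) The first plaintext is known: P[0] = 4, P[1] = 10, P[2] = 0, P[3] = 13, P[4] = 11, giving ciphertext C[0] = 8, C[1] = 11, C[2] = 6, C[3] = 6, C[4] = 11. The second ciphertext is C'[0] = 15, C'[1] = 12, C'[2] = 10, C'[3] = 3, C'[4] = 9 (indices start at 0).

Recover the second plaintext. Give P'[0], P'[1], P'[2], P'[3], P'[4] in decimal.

In OFB with a reused IV, both messages share the same keystream S_i, so C_i ⊕ C'_i = P_i ⊕ P'_i and thus P'_i = P_i ⊕ C_i ⊕ C'_i.
P'[0]: 4 ⊕ 8 ⊕ 15 = 3.
P'[1]: 10 ⊕ 11 ⊕ 12 = 13.
P'[2]: 0 ⊕ 6 ⊕ 10 = 12.
P'[3]: 13 ⊕ 6 ⊕ 3 = 8.
P'[4]: 11 ⊕ 11 ⊕ 9 = 9.

P'[0] = 3, P'[1] = 13, P'[2] = 12, P'[3] = 8, P'[4] = 9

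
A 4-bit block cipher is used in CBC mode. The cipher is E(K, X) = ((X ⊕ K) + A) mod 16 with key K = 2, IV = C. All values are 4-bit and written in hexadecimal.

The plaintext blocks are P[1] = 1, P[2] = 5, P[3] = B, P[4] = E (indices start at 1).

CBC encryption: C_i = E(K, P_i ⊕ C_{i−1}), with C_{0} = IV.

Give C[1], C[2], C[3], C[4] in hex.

C[1] = 9, C[2] = 8, C[3] = B, C[4] = 1

C[1]: P[1] ⊕ C = D; E(K, D) = 9.
C[2]: P[2] ⊕ 9 = C; E(K, C) = 8.
C[3]: P[3] ⊕ 8 = 3; E(K, 3) = B.
C[4]: P[4] ⊕ B = 5; E(K, 5) = 1.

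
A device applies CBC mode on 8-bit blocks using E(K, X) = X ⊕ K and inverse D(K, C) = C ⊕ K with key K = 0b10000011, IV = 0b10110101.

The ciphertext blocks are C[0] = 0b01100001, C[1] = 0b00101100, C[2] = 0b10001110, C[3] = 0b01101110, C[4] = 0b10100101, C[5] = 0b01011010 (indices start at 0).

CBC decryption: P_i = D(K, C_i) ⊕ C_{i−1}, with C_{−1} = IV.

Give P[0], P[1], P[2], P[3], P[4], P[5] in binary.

P[0] = 0b01010111, P[1] = 0b11001110, P[2] = 0b00100001, P[3] = 0b01100011, P[4] = 0b01001000, P[5] = 0b01111100

P[0]: D(K, 0b01100001) = 0b11100010; 0b11100010 ⊕ 0b10110101 = 0b01010111.
P[1]: D(K, 0b00101100) = 0b10101111; 0b10101111 ⊕ 0b01100001 = 0b11001110.
P[2]: D(K, 0b10001110) = 0b00001101; 0b00001101 ⊕ 0b00101100 = 0b00100001.
P[3]: D(K, 0b01101110) = 0b11101101; 0b11101101 ⊕ 0b10001110 = 0b01100011.
P[4]: D(K, 0b10100101) = 0b00100110; 0b00100110 ⊕ 0b01101110 = 0b01001000.
P[5]: D(K, 0b01011010) = 0b11011001; 0b11011001 ⊕ 0b10100101 = 0b01111100.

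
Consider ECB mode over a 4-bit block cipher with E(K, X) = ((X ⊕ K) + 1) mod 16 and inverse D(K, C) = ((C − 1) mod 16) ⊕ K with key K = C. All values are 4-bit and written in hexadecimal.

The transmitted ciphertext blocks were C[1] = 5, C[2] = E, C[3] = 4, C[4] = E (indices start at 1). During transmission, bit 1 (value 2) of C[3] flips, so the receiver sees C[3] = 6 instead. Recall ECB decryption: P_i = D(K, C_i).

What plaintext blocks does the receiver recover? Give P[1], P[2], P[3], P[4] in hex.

P[1] = 8, P[2] = 1, P[3] = 9, P[4] = 1

Only C[3] changed, to 6. In ECB, a change in C_i affects only P_i. Decrypting the received ciphertext:
P[1]: D(K, 5) = 8.
P[2]: D(K, E) = 1.
P[3]: D(K, 6) = 9.
P[4]: D(K, E) = 1.
Blocks that differ from the original plaintext: P[3].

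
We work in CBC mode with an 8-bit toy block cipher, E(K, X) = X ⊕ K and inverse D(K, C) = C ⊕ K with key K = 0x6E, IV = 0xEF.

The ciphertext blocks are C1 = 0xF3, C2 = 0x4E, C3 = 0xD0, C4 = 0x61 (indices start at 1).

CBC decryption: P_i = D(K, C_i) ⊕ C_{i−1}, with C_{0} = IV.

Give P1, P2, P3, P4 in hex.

P1 = 0x72, P2 = 0xD3, P3 = 0xF0, P4 = 0xDF

P1: D(K, 0xF3) = 0x9D; 0x9D ⊕ 0xEF = 0x72.
P2: D(K, 0x4E) = 0x20; 0x20 ⊕ 0xF3 = 0xD3.
P3: D(K, 0xD0) = 0xBE; 0xBE ⊕ 0x4E = 0xF0.
P4: D(K, 0x61) = 0x0F; 0x0F ⊕ 0xD0 = 0xDF.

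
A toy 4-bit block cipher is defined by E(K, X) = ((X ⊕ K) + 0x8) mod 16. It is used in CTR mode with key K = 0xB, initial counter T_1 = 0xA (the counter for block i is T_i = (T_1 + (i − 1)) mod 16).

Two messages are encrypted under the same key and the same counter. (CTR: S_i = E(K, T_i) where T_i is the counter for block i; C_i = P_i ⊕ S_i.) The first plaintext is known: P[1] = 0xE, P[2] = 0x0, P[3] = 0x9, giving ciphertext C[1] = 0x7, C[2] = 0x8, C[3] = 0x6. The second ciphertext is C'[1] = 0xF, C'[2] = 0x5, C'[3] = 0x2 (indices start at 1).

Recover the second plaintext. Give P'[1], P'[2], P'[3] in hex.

P'[1] = 0x6, P'[2] = 0xD, P'[3] = 0xD

In CTR with a reused counter, both messages share the same keystream S_i, so C_i ⊕ C'_i = P_i ⊕ P'_i and thus P'_i = P_i ⊕ C_i ⊕ C'_i.
P'[1]: 0xE ⊕ 0x7 ⊕ 0xF = 0x6.
P'[2]: 0x0 ⊕ 0x8 ⊕ 0x5 = 0xD.
P'[3]: 0x9 ⊕ 0x6 ⊕ 0x2 = 0xD.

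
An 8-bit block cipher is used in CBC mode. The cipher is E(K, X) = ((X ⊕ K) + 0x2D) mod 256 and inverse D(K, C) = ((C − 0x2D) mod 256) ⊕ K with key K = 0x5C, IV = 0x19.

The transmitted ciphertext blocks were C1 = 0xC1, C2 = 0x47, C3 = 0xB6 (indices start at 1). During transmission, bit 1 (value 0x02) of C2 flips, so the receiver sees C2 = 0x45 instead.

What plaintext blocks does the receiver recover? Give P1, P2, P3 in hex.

P1 = 0xD1, P2 = 0x85, P3 = 0x90

CBC decryption: P_i = D(K, C_i) ⊕ C_{i−1}, with C_{0} = IV.
Only C2 changed, to 0x45. In CBC, a change in C_i garbles P_i and flips the same bit in P_{i+1}. Decrypting the received ciphertext:
P1: D(K, 0xC1) = 0xC8; 0xC8 ⊕ 0x19 = 0xD1.
P2: D(K, 0x45) = 0x44; 0x44 ⊕ 0xC1 = 0x85.
P3: D(K, 0xB6) = 0xD5; 0xD5 ⊕ 0x45 = 0x90.
Blocks that differ from the original plaintext: P2, P3.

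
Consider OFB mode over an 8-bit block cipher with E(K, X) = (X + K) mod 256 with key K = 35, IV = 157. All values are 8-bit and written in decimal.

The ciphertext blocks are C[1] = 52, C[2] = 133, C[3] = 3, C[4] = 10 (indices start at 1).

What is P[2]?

OFB decryption: S_i = E(K, S_{i−1}) with S_{0} = IV; P_i = C_i ⊕ S_i.
P[1]: S = E(K, 157) = 192; 52 ⊕ 192 = 244.
P[2]: S = E(K, 192) = 227; 133 ⊕ 227 = 102.

P[2] = 102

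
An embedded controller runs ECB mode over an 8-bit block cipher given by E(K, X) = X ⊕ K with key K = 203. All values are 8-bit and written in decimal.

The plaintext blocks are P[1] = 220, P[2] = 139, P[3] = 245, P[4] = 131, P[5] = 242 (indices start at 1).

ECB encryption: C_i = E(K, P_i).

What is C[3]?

C[3] = 62

C[3]: E(K, 245) = 62.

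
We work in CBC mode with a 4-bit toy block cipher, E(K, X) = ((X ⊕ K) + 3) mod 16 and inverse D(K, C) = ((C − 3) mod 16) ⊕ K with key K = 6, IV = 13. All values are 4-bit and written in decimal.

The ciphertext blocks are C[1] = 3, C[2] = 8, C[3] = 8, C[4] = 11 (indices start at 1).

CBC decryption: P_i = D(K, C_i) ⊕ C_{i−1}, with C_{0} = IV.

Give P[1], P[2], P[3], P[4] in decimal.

P[1] = 11, P[2] = 0, P[3] = 11, P[4] = 6

P[1]: D(K, 3) = 6; 6 ⊕ 13 = 11.
P[2]: D(K, 8) = 3; 3 ⊕ 3 = 0.
P[3]: D(K, 8) = 3; 3 ⊕ 8 = 11.
P[4]: D(K, 11) = 14; 14 ⊕ 8 = 6.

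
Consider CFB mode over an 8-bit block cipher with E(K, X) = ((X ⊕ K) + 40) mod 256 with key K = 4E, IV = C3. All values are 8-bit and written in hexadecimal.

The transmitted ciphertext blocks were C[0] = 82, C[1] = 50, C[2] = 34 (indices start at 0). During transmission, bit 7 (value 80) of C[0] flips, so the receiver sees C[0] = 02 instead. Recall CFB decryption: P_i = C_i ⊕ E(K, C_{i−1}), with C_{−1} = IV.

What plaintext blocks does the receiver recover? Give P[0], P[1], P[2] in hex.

Only C[0] changed, to 02. In CFB, a change in C_i flips the same bit in P_i and garbles P_{i+1}. Decrypting the received ciphertext:
P[0]: E(K, C3) = CD; 02 ⊕ CD = CF.
P[1]: E(K, 02) = 8C; 50 ⊕ 8C = DC.
P[2]: E(K, 50) = 5E; 34 ⊕ 5E = 6A.
Blocks that differ from the original plaintext: P[0], P[1].

P[0] = CF, P[1] = DC, P[2] = 6A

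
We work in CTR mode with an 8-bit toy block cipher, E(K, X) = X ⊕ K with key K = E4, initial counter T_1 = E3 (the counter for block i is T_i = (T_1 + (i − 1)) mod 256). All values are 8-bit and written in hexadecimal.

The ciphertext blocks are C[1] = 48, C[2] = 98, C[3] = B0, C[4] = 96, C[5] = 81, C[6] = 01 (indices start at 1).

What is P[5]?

CTR decryption: S_i = E(K, T_i) where T_i is the counter for block i; P_i = C_i ⊕ S_i.
P[5]: T = E7, S = E(K, T) = 03; 81 ⊕ 03 = 82.

P[5] = 82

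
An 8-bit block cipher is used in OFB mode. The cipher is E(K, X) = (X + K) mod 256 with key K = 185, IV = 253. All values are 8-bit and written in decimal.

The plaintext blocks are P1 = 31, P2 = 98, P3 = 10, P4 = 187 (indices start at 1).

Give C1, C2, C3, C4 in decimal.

C1 = 169, C2 = 13, C3 = 34, C4 = 90

OFB encryption: S_i = E(K, S_{i−1}) with S_{0} = IV; C_i = P_i ⊕ S_i.
C1: S = E(K, 253) = 182; 31 ⊕ 182 = 169.
C2: S = E(K, 182) = 111; 98 ⊕ 111 = 13.
C3: S = E(K, 111) = 40; 10 ⊕ 40 = 34.
C4: S = E(K, 40) = 225; 187 ⊕ 225 = 90.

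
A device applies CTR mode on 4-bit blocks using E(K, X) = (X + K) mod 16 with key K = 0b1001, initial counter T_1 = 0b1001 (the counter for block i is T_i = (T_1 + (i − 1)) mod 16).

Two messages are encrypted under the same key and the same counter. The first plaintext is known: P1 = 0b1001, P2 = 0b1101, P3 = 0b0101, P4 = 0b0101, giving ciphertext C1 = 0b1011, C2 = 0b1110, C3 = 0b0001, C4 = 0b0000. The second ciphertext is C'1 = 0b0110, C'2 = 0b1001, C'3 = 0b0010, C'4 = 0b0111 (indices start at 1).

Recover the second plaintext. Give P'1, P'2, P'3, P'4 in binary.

In CTR with a reused counter, both messages share the same keystream S_i, so C_i ⊕ C'_i = P_i ⊕ P'_i and thus P'_i = P_i ⊕ C_i ⊕ C'_i.
P'1: 0b1001 ⊕ 0b1011 ⊕ 0b0110 = 0b0100.
P'2: 0b1101 ⊕ 0b1110 ⊕ 0b1001 = 0b1010.
P'3: 0b0101 ⊕ 0b0001 ⊕ 0b0010 = 0b0110.
P'4: 0b0101 ⊕ 0b0000 ⊕ 0b0111 = 0b0010.

P'1 = 0b0100, P'2 = 0b1010, P'3 = 0b0110, P'4 = 0b0010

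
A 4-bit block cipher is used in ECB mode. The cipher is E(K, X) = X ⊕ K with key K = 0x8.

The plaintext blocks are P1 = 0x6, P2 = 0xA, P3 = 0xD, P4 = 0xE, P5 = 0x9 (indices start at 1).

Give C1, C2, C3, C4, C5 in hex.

ECB encryption: C_i = E(K, P_i).
C1: E(K, 0x6) = 0xE.
C2: E(K, 0xA) = 0x2.
C3: E(K, 0xD) = 0x5.
C4: E(K, 0xE) = 0x6.
C5: E(K, 0x9) = 0x1.

C1 = 0xE, C2 = 0x2, C3 = 0x5, C4 = 0x6, C5 = 0x1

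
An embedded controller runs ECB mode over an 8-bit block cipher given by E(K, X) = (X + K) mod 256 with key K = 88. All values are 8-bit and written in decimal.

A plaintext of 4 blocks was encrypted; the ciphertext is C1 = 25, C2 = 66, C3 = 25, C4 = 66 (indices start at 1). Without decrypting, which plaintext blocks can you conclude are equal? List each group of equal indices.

P1 = P3; P2 = P4

ECB encrypts each block independently with the same key, so equal ciphertext blocks imply equal plaintext blocks.
C1 = C3 = 25, so P1 = P3.
C2 = C4 = 66, so P2 = P4.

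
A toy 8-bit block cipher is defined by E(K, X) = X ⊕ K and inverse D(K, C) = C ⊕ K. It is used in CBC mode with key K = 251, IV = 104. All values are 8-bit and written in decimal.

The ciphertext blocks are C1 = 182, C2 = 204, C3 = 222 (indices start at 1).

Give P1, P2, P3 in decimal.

P1 = 37, P2 = 129, P3 = 233

CBC decryption: P_i = D(K, C_i) ⊕ C_{i−1}, with C_{0} = IV.
P1: D(K, 182) = 77; 77 ⊕ 104 = 37.
P2: D(K, 204) = 55; 55 ⊕ 182 = 129.
P3: D(K, 222) = 37; 37 ⊕ 204 = 233.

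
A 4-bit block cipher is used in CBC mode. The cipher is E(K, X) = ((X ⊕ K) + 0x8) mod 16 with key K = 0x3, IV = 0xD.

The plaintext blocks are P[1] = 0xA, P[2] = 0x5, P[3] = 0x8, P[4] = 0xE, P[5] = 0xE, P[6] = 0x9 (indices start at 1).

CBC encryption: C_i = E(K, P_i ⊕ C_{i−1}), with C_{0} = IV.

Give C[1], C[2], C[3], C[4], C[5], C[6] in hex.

C[1]: P[1] ⊕ 0xD = 0x7; E(K, 0x7) = 0xC.
C[2]: P[2] ⊕ 0xC = 0x9; E(K, 0x9) = 0x2.
C[3]: P[3] ⊕ 0x2 = 0xA; E(K, 0xA) = 0x1.
C[4]: P[4] ⊕ 0x1 = 0xF; E(K, 0xF) = 0x4.
C[5]: P[5] ⊕ 0x4 = 0xA; E(K, 0xA) = 0x1.
C[6]: P[6] ⊕ 0x1 = 0x8; E(K, 0x8) = 0x3.

C[1] = 0xC, C[2] = 0x2, C[3] = 0x1, C[4] = 0x4, C[5] = 0x1, C[6] = 0x3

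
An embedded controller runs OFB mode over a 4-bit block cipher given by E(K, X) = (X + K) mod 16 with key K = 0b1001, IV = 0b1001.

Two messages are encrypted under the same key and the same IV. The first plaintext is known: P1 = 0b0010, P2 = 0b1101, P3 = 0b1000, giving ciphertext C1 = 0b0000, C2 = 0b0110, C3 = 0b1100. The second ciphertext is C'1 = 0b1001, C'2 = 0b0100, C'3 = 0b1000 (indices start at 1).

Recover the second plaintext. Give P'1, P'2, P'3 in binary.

In OFB with a reused IV, both messages share the same keystream S_i, so C_i ⊕ C'_i = P_i ⊕ P'_i and thus P'_i = P_i ⊕ C_i ⊕ C'_i.
P'1: 0b0010 ⊕ 0b0000 ⊕ 0b1001 = 0b1011.
P'2: 0b1101 ⊕ 0b0110 ⊕ 0b0100 = 0b1111.
P'3: 0b1000 ⊕ 0b1100 ⊕ 0b1000 = 0b1100.

P'1 = 0b1011, P'2 = 0b1111, P'3 = 0b1100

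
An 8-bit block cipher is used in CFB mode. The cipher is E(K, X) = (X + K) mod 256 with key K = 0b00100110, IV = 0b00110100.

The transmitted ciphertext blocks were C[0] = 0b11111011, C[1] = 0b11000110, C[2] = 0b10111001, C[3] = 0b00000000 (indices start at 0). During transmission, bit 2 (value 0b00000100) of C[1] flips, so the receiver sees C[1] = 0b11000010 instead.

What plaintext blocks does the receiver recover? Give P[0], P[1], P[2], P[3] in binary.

P[0] = 0b10100001, P[1] = 0b11100011, P[2] = 0b01010001, P[3] = 0b11011111

CFB decryption: P_i = C_i ⊕ E(K, C_{i−1}), with C_{−1} = IV.
Only C[1] changed, to 0b11000010. In CFB, a change in C_i flips the same bit in P_i and garbles P_{i+1}. Decrypting the received ciphertext:
P[0]: E(K, 0b00110100) = 0b01011010; 0b11111011 ⊕ 0b01011010 = 0b10100001.
P[1]: E(K, 0b11111011) = 0b00100001; 0b11000010 ⊕ 0b00100001 = 0b11100011.
P[2]: E(K, 0b11000010) = 0b11101000; 0b10111001 ⊕ 0b11101000 = 0b01010001.
P[3]: E(K, 0b10111001) = 0b11011111; 0b00000000 ⊕ 0b11011111 = 0b11011111.
Blocks that differ from the original plaintext: P[1], P[2].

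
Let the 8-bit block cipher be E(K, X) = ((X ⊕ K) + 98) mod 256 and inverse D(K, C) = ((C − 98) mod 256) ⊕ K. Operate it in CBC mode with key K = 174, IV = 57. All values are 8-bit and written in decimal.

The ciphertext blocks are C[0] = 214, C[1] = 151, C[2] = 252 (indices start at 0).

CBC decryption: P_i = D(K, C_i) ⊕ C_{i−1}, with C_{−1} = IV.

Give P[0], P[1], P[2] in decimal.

P[0] = 227, P[1] = 77, P[2] = 163

P[0]: D(K, 214) = 218; 218 ⊕ 57 = 227.
P[1]: D(K, 151) = 155; 155 ⊕ 214 = 77.
P[2]: D(K, 252) = 52; 52 ⊕ 151 = 163.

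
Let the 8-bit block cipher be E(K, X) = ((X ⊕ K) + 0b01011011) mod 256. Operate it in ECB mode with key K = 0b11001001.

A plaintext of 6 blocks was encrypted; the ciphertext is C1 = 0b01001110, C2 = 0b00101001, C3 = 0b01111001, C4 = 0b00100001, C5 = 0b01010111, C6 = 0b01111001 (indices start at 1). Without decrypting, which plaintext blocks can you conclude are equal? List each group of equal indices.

P3 = P6

ECB encrypts each block independently with the same key, so equal ciphertext blocks imply equal plaintext blocks.
C3 = C6 = 0b01111001, so P3 = P6.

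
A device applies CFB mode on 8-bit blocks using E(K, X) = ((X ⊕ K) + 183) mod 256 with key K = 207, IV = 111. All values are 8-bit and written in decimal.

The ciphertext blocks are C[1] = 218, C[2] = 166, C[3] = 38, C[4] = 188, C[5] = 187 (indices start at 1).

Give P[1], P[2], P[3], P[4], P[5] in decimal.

CFB decryption: P_i = C_i ⊕ E(K, C_{i−1}), with C_{0} = IV.
P[1]: E(K, 111) = 87; 218 ⊕ 87 = 141.
P[2]: E(K, 218) = 204; 166 ⊕ 204 = 106.
P[3]: E(K, 166) = 32; 38 ⊕ 32 = 6.
P[4]: E(K, 38) = 160; 188 ⊕ 160 = 28.
P[5]: E(K, 188) = 42; 187 ⊕ 42 = 145.

P[1] = 141, P[2] = 106, P[3] = 6, P[4] = 28, P[5] = 145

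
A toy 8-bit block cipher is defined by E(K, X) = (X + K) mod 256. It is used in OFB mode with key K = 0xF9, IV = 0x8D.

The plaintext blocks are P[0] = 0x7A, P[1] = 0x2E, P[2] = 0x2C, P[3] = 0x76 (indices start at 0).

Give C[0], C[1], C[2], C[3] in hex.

C[0] = 0xFC, C[1] = 0x51, C[2] = 0x54, C[3] = 0x07

OFB encryption: S_i = E(K, S_{i−1}) with S_{−1} = IV; C_i = P_i ⊕ S_i.
C[0]: S = E(K, 0x8D) = 0x86; 0x7A ⊕ 0x86 = 0xFC.
C[1]: S = E(K, 0x86) = 0x7F; 0x2E ⊕ 0x7F = 0x51.
C[2]: S = E(K, 0x7F) = 0x78; 0x2C ⊕ 0x78 = 0x54.
C[3]: S = E(K, 0x78) = 0x71; 0x76 ⊕ 0x71 = 0x07.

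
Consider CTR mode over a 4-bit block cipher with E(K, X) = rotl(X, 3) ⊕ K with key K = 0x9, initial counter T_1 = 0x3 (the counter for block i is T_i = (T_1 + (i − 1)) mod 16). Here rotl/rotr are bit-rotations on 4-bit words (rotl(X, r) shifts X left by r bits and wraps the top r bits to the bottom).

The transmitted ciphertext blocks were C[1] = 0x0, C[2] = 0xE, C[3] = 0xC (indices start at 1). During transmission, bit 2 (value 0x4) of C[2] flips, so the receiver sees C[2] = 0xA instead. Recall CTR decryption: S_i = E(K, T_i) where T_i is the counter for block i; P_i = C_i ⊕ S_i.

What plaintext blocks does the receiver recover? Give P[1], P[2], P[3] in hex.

Only C[2] changed, to 0xA. In CTR, a change in C_i flips the same bit in P_i only; the keystream is unaffected. Decrypting the received ciphertext:
P[1]: T = 0x3, S = E(K, T) = 0x0; 0x0 ⊕ 0x0 = 0x0.
P[2]: T = 0x4, S = E(K, T) = 0xB; 0xA ⊕ 0xB = 0x1.
P[3]: T = 0x5, S = E(K, T) = 0x3; 0xC ⊕ 0x3 = 0xF.
Blocks that differ from the original plaintext: P[2].

P[1] = 0x0, P[2] = 0x1, P[3] = 0xF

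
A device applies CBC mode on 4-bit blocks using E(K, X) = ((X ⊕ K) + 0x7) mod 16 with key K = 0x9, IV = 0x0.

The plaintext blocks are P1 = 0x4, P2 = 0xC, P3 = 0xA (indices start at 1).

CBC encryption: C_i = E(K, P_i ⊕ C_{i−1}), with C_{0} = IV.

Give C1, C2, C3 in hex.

C1 = 0x4, C2 = 0x8, C3 = 0x2

C1: P1 ⊕ 0x0 = 0x4; E(K, 0x4) = 0x4.
C2: P2 ⊕ 0x4 = 0x8; E(K, 0x8) = 0x8.
C3: P3 ⊕ 0x8 = 0x2; E(K, 0x2) = 0x2.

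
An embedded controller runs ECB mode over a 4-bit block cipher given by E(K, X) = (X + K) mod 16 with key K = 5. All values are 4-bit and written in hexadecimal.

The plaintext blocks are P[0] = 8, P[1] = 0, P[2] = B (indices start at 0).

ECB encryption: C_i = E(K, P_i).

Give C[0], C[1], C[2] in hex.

C[0]: E(K, 8) = D.
C[1]: E(K, 0) = 5.
C[2]: E(K, B) = 0.

C[0] = D, C[1] = 5, C[2] = 0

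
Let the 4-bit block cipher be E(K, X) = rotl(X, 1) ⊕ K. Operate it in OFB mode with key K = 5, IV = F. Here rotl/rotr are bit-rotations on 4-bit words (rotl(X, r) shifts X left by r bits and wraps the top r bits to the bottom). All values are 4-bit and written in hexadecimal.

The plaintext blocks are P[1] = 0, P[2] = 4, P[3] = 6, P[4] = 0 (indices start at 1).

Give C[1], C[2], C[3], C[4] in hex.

C[1] = A, C[2] = 4, C[3] = 3, C[4] = F

OFB encryption: S_i = E(K, S_{i−1}) with S_{0} = IV; C_i = P_i ⊕ S_i.
C[1]: S = E(K, F) = A; 0 ⊕ A = A.
C[2]: S = E(K, A) = 0; 4 ⊕ 0 = 4.
C[3]: S = E(K, 0) = 5; 6 ⊕ 5 = 3.
C[4]: S = E(K, 5) = F; 0 ⊕ F = F.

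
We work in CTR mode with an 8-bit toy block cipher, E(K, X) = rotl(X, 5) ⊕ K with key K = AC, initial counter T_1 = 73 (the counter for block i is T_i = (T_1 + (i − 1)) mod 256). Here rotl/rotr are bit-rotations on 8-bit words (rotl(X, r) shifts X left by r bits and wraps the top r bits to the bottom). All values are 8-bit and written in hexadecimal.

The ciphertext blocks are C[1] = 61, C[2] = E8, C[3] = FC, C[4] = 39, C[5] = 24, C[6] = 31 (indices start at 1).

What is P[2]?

P[2] = CA

CTR decryption: S_i = E(K, T_i) where T_i is the counter for block i; P_i = C_i ⊕ S_i.
P[2]: T = 74, S = E(K, T) = 22; E8 ⊕ 22 = CA.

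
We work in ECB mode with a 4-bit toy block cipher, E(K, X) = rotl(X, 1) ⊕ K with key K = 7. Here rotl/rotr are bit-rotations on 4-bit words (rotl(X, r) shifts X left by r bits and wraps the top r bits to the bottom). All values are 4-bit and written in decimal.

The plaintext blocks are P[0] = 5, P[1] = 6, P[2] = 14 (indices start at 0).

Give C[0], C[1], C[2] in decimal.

C[0] = 13, C[1] = 11, C[2] = 10

ECB encryption: C_i = E(K, P_i).
C[0]: E(K, 5) = 13.
C[1]: E(K, 6) = 11.
C[2]: E(K, 14) = 10.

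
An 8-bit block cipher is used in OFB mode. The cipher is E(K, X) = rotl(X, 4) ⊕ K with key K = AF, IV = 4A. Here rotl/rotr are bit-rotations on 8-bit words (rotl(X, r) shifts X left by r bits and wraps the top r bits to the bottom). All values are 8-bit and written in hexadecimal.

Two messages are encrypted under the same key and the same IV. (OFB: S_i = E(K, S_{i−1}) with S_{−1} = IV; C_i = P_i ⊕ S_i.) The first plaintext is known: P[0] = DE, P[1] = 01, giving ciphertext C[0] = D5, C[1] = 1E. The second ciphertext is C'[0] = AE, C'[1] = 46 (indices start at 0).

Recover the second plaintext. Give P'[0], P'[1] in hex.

P'[0] = A5, P'[1] = 59

In OFB with a reused IV, both messages share the same keystream S_i, so C_i ⊕ C'_i = P_i ⊕ P'_i and thus P'_i = P_i ⊕ C_i ⊕ C'_i.
P'[0]: DE ⊕ D5 ⊕ AE = A5.
P'[1]: 01 ⊕ 1E ⊕ 46 = 59.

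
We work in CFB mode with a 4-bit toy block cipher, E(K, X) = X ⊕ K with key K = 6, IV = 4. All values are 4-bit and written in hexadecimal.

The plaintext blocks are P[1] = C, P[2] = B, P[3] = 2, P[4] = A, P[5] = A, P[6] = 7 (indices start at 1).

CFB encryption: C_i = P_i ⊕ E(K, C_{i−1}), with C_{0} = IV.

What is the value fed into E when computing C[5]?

C[1]: E(K, 4) = 2; C ⊕ 2 = E.
C[2]: E(K, E) = 8; B ⊕ 8 = 3.
C[3]: E(K, 3) = 5; 2 ⊕ 5 = 7.
C[4]: E(K, 7) = 1; A ⊕ 1 = B.
C[5]: E(K, B) = D; A ⊕ D = 7.
So the input to E for block [5] is B.

B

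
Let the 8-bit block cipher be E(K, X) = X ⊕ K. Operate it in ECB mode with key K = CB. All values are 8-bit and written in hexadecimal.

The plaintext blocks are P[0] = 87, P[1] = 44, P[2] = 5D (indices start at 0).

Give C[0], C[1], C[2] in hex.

C[0] = 4C, C[1] = 8F, C[2] = 96

ECB encryption: C_i = E(K, P_i).
C[0]: E(K, 87) = 4C.
C[1]: E(K, 44) = 8F.
C[2]: E(K, 5D) = 96.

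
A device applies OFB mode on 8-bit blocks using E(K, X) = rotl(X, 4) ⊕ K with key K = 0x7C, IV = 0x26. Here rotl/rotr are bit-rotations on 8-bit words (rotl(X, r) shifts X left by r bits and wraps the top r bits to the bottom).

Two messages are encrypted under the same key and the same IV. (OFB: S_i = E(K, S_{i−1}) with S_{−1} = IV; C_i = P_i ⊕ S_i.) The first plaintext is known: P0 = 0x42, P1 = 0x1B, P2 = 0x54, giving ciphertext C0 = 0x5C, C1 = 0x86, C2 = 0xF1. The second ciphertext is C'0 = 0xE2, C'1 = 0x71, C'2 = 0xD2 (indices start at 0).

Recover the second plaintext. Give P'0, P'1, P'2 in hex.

In OFB with a reused IV, both messages share the same keystream S_i, so C_i ⊕ C'_i = P_i ⊕ P'_i and thus P'_i = P_i ⊕ C_i ⊕ C'_i.
P'0: 0x42 ⊕ 0x5C ⊕ 0xE2 = 0xFC.
P'1: 0x1B ⊕ 0x86 ⊕ 0x71 = 0xEC.
P'2: 0x54 ⊕ 0xF1 ⊕ 0xD2 = 0x77.

P'0 = 0xFC, P'1 = 0xEC, P'2 = 0x77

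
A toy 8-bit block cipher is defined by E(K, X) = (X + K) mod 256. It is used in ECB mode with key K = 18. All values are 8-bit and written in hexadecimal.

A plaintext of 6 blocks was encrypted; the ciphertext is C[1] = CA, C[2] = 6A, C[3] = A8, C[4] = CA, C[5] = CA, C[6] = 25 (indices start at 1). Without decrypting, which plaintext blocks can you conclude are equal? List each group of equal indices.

P[1] = P[4] = P[5]

ECB encrypts each block independently with the same key, so equal ciphertext blocks imply equal plaintext blocks.
C[1] = C[4] = C[5] = CA, so P[1] = P[4] = P[5].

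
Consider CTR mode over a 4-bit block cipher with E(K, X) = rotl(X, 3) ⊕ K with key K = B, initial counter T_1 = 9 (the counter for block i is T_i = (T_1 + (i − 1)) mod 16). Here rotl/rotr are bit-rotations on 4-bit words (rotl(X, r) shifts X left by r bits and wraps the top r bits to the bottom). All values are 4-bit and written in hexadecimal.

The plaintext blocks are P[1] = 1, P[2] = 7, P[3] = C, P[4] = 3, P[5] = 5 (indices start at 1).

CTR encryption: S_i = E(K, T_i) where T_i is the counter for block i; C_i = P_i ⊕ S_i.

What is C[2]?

C[1]: T = 9, S = E(K, T) = 7; 1 ⊕ 7 = 6.
C[2]: T = A, S = E(K, T) = E; 7 ⊕ E = 9.

C[2] = 9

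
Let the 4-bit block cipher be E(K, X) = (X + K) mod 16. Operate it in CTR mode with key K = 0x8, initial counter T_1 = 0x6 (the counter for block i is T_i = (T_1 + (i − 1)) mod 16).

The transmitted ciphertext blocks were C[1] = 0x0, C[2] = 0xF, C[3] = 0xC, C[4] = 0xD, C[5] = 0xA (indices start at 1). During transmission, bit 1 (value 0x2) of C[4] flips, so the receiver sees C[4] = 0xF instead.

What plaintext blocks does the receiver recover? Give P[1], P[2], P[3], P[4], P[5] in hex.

CTR decryption: S_i = E(K, T_i) where T_i is the counter for block i; P_i = C_i ⊕ S_i.
Only C[4] changed, to 0xF. In CTR, a change in C_i flips the same bit in P_i only; the keystream is unaffected. Decrypting the received ciphertext:
P[1]: T = 0x6, S = E(K, T) = 0xE; 0x0 ⊕ 0xE = 0xE.
P[2]: T = 0x7, S = E(K, T) = 0xF; 0xF ⊕ 0xF = 0x0.
P[3]: T = 0x8, S = E(K, T) = 0x0; 0xC ⊕ 0x0 = 0xC.
P[4]: T = 0x9, S = E(K, T) = 0x1; 0xF ⊕ 0x1 = 0xE.
P[5]: T = 0xA, S = E(K, T) = 0x2; 0xA ⊕ 0x2 = 0x8.
Blocks that differ from the original plaintext: P[4].

P[1] = 0xE, P[2] = 0x0, P[3] = 0xC, P[4] = 0xE, P[5] = 0x8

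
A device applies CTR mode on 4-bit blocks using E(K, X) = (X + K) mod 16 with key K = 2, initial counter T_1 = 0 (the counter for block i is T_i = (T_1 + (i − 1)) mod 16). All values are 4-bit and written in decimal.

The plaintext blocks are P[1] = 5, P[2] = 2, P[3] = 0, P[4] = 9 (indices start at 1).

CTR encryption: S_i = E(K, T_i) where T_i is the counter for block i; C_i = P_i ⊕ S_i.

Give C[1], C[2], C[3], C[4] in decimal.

C[1]: T = 0, S = E(K, T) = 2; 5 ⊕ 2 = 7.
C[2]: T = 1, S = E(K, T) = 3; 2 ⊕ 3 = 1.
C[3]: T = 2, S = E(K, T) = 4; 0 ⊕ 4 = 4.
C[4]: T = 3, S = E(K, T) = 5; 9 ⊕ 5 = 12.

C[1] = 7, C[2] = 1, C[3] = 4, C[4] = 12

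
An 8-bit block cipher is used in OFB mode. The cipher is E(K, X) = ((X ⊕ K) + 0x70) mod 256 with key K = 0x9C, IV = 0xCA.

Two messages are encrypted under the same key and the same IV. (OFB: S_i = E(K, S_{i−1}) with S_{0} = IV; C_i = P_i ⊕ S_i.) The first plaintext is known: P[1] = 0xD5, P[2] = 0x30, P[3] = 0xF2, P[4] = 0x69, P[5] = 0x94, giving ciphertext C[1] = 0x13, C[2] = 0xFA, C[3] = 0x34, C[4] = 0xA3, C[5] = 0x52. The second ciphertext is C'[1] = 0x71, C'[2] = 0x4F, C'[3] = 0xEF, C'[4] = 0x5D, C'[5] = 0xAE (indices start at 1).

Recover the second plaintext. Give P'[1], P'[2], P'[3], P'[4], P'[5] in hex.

P'[1] = 0xB7, P'[2] = 0x85, P'[3] = 0x29, P'[4] = 0x97, P'[5] = 0x68

In OFB with a reused IV, both messages share the same keystream S_i, so C_i ⊕ C'_i = P_i ⊕ P'_i and thus P'_i = P_i ⊕ C_i ⊕ C'_i.
P'[1]: 0xD5 ⊕ 0x13 ⊕ 0x71 = 0xB7.
P'[2]: 0x30 ⊕ 0xFA ⊕ 0x4F = 0x85.
P'[3]: 0xF2 ⊕ 0x34 ⊕ 0xEF = 0x29.
P'[4]: 0x69 ⊕ 0xA3 ⊕ 0x5D = 0x97.
P'[5]: 0x94 ⊕ 0x52 ⊕ 0xAE = 0x68.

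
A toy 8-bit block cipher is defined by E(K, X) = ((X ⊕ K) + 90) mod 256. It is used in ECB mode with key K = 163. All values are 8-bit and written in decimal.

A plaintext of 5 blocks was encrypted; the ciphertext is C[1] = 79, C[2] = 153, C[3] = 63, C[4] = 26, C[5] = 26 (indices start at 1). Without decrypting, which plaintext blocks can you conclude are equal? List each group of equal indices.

P[4] = P[5]

ECB encrypts each block independently with the same key, so equal ciphertext blocks imply equal plaintext blocks.
C[4] = C[5] = 26, so P[4] = P[5].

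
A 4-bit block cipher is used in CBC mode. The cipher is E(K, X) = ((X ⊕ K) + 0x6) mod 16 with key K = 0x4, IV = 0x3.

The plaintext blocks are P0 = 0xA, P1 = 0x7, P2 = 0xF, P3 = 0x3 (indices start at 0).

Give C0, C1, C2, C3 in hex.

CBC encryption: C_i = E(K, P_i ⊕ C_{i−1}), with C_{−1} = IV.
C0: P0 ⊕ 0x3 = 0x9; E(K, 0x9) = 0x3.
C1: P1 ⊕ 0x3 = 0x4; E(K, 0x4) = 0x6.
C2: P2 ⊕ 0x6 = 0x9; E(K, 0x9) = 0x3.
C3: P3 ⊕ 0x3 = 0x0; E(K, 0x0) = 0xA.

C0 = 0x3, C1 = 0x6, C2 = 0x3, C3 = 0xA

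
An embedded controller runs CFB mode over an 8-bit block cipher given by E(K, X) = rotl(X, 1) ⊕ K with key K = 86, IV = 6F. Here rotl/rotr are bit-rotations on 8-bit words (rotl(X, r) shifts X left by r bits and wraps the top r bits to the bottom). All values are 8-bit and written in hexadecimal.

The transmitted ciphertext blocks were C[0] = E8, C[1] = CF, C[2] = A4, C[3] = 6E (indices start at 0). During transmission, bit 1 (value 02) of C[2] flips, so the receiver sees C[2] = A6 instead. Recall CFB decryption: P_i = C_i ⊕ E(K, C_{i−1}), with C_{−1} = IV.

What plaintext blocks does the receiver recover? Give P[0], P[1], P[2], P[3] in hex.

P[0] = B0, P[1] = 98, P[2] = BF, P[3] = A5

Only C[2] changed, to A6. In CFB, a change in C_i flips the same bit in P_i and garbles P_{i+1}. Decrypting the received ciphertext:
P[0]: E(K, 6F) = 58; E8 ⊕ 58 = B0.
P[1]: E(K, E8) = 57; CF ⊕ 57 = 98.
P[2]: E(K, CF) = 19; A6 ⊕ 19 = BF.
P[3]: E(K, A6) = CB; 6E ⊕ CB = A5.
Blocks that differ from the original plaintext: P[2], P[3].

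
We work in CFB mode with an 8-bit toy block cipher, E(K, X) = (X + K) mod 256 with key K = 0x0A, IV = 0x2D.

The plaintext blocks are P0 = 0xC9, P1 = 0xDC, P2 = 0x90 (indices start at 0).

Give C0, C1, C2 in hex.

C0 = 0xFE, C1 = 0xD4, C2 = 0x4E

CFB encryption: C_i = P_i ⊕ E(K, C_{i−1}), with C_{−1} = IV.
C0: E(K, 0x2D) = 0x37; 0xC9 ⊕ 0x37 = 0xFE.
C1: E(K, 0xFE) = 0x08; 0xDC ⊕ 0x08 = 0xD4.
C2: E(K, 0xD4) = 0xDE; 0x90 ⊕ 0xDE = 0x4E.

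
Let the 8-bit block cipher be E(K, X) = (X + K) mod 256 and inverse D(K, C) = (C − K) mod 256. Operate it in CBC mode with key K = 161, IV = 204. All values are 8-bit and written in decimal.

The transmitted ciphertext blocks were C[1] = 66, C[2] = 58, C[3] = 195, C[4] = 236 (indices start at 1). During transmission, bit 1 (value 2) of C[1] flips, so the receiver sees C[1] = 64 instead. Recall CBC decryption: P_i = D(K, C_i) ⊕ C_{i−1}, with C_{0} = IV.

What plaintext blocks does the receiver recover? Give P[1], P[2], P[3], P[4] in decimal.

Only C[1] changed, to 64. In CBC, a change in C_i garbles P_i and flips the same bit in P_{i+1}. Decrypting the received ciphertext:
P[1]: D(K, 64) = 159; 159 ⊕ 204 = 83.
P[2]: D(K, 58) = 153; 153 ⊕ 64 = 217.
P[3]: D(K, 195) = 34; 34 ⊕ 58 = 24.
P[4]: D(K, 236) = 75; 75 ⊕ 195 = 136.
Blocks that differ from the original plaintext: P[1], P[2].

P[1] = 83, P[2] = 217, P[3] = 24, P[4] = 136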